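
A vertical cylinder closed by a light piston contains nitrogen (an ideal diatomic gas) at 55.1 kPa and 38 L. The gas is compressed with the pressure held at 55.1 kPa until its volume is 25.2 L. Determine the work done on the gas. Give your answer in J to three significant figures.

Isobaric: W = P ΔV.
W = (55.1 kPa)(25.2 − 38 L) = (55.1)(-12.8) = -705.3 J.
Work on gas = −W_by = 705.3 J.

W ≈ 705 J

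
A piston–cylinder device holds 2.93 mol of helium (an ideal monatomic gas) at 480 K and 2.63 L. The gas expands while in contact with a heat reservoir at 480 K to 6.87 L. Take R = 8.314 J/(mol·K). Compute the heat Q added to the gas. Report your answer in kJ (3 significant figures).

Q ≈ 11.2 kJ

Isothermal ⇒ ΔU = 0, so Q = W = nRT ln(V₂/V₁).
Q = (2.93)(8.314)(480) ln(6.87/2.63) = 11693 × 0.9602 = 11227 J.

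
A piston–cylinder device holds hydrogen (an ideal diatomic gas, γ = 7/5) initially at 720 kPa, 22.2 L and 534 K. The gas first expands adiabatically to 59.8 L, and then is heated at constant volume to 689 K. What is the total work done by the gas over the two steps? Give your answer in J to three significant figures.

W_total ≈ 13100 J

Step 1 (adiabatic): W = (P₁V₁ − P₂V₂)/(γ−1) = (15984 − 10753)/0.4 = 13076 J.
Step 2 (isochoric): W = 0 (constant volume).
W_total = 13076 + 0 = 13076 J.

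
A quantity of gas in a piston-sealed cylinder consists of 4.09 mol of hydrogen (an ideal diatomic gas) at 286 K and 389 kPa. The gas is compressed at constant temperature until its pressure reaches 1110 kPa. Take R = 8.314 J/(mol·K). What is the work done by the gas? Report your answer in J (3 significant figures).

Isothermal process: W = nRT ln(V₂/V₁) = nRT ln(P₁/P₂).
W = (4.09)(8.314)(286) × ln(389/1110)
  = 9725 × ln(0.3505) = 9725 × -1.049
W_by_gas = -10197 J.

W ≈ -10200 J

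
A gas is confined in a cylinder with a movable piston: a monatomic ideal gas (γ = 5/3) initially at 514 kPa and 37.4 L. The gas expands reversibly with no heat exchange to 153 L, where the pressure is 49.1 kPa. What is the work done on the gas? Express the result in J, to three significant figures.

W ≈ -17600 J

Adiabatic: W = (P₁V₁ − P₂V₂)/(γ − 1) with γ = 5/3.
P₁V₁ = 19224 J, P₂V₂ = 7512 J.
W = (19224 − 7512) / 0.6667 = 17567 J.
Work on gas = −W_by = -17567 J.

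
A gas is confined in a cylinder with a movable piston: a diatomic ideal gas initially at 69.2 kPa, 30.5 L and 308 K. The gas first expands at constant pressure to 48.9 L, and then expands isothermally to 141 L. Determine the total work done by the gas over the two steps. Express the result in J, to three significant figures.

Step 1 (isobaric): W = PΔV = (69.2 kPa)(48.9 − 30.5 L) = 1273 J.
After step 1: P = 69.2 kPa, V = 48.9 L, T = 493.8 K.
Step 2 (isothermal): W = P₁V₁ ln(V₂/V₁) = (3384) ln(141/48.9) = 3583 J.
W_total = 1273 + 3583 = 4857 J.

W_total ≈ 4860 J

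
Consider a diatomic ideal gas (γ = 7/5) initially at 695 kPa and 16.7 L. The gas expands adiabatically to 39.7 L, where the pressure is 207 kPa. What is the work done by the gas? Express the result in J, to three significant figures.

Adiabatic: W = (P₁V₁ − P₂V₂)/(γ − 1) with γ = 7/5.
P₁V₁ = 11606 J, P₂V₂ = 8218 J.
W = (11606 − 8218) / 0.4 = 8471 J.

W ≈ 8470 J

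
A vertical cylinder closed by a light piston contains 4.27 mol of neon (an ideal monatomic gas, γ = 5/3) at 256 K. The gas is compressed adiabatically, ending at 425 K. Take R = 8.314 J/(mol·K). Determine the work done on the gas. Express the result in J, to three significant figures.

W ≈ 9000 J

Adiabatic ⇒ Q = 0, so W_by = −ΔU = nCᵥ(T₁ − T₂).
Cᵥ = 3R/2 = 12.47 J/(mol·K).
W = (4.27)(12.47)(256 − 425) = -8999 J.
Work on gas = −W_by = 8999 J.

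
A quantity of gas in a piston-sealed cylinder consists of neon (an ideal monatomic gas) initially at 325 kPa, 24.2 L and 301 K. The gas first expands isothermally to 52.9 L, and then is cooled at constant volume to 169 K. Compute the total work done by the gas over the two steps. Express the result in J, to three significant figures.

W_total ≈ 6150 J

Step 1 (isothermal): W = P₁V₁ ln(V₂/V₁) = (7865) ln(52.9/24.2) = 6151 J.
Step 2 (isochoric): W = 0 (constant volume).
W_total = 6151 + 0 = 6151 J.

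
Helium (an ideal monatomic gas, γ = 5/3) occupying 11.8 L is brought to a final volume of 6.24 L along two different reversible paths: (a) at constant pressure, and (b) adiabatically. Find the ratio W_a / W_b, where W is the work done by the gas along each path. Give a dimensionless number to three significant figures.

W_a / W_b ≈ 0.594

Path (a) isobaric: W = P₁(V₂ − V₁) → W_a/(P₁V₁) = -0.4712.
Path (b) adiabatic: W = P₁V₁(1 − (V₁/V₂)^(γ−1))/(γ−1) → W_b/(P₁V₁) = -0.7938.
W_a / W_b = -0.4712 / -0.7938 = 0.5936.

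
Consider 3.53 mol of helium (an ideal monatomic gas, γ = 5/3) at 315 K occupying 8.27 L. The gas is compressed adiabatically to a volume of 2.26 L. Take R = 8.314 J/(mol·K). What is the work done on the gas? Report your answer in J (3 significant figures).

Adiabatic: TV^(γ−1) = const with γ = 5/3.
T₂ = T₁ (V₁/V₂)^(γ−1) = 315 × (8.27/2.26)^0.667 = 315 × 2.375 = 748 K.
W_by = nCᵥ(T₁ − T₂) = (3.53)(12.47)(315 − 748) = -19062 J.
Work on gas = −W_by = 19062 J.

W ≈ 19100 J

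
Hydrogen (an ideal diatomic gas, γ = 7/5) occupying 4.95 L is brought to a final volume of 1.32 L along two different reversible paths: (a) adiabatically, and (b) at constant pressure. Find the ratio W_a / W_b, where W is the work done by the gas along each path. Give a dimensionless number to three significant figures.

W_a / W_b ≈ 2.38

Path (a) adiabatic: W = P₁V₁(1 − (V₁/V₂)^(γ−1))/(γ−1) → W_a/(P₁V₁) = -1.742.
Path (b) isobaric: W = P₁(V₂ − V₁) → W_b/(P₁V₁) = -0.7333.
W_a / W_b = -1.742 / -0.7333 = 2.375.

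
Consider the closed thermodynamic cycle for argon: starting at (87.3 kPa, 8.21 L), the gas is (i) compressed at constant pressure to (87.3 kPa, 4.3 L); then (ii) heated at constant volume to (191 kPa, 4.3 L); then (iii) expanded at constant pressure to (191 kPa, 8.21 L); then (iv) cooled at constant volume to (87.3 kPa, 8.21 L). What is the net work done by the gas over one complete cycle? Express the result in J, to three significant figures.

Constant-volume legs do no work.
W(i) = (87.3)(4.3 − 8.21) = -341.3 J; W(iii) = (191)(8.21 − 4.3) = 746.8 J.
W_net = -341.3 + 746.8 = 405.5 J (the clockwise enclosed area).

W_net ≈ 405 J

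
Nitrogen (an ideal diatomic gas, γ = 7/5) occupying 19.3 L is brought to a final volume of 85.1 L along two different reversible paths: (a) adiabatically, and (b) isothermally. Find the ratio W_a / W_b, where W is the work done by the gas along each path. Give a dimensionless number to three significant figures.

Path (a) adiabatic: W = P₁V₁(1 − (V₁/V₂)^(γ−1))/(γ−1) → W_a/(P₁V₁) = 1.119.
Path (b) isothermal: W = P₁V₁ ln(V₂/V₁) → W_b/(P₁V₁) = 1.484.
W_a / W_b = 1.119 / 1.484 = 0.7542.

W_a / W_b ≈ 0.754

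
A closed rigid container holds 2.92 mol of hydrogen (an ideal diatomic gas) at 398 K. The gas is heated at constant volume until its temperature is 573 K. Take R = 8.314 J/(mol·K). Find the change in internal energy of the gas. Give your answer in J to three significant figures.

Constant volume ⇒ W = 0, so Q = ΔU = nCᵥΔT with Cᵥ = 5R/2 = 20.79 J/(mol·K).
ΔU = (2.92)(20.79)(573 − 398) = 10621 J.

ΔU ≈ 10600 J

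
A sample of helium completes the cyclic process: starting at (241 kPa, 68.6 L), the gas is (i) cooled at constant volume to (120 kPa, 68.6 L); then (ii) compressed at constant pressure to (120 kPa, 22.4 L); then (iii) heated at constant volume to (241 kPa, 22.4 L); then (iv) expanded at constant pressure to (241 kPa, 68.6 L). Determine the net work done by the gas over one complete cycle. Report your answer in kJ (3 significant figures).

Constant-volume legs do no work.
W(ii) = (120)(22.4 − 68.6) = -5544 J; W(iv) = (241)(68.6 − 22.4) = 11134 J.
W_net = -5544 + 11134 = 5590 J (the clockwise enclosed area).

W_net ≈ 5.59 kJ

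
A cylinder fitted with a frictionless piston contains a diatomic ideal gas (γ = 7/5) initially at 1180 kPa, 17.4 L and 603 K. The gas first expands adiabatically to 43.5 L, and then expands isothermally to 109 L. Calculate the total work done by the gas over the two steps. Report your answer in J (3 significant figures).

Step 1 (adiabatic): W = (P₁V₁ − P₂V₂)/(γ−1) = (20532 − 14232)/0.4 = 15751 J.
After step 1: P = 327.2 kPa, V = 43.5 L, T = 418 K.
Step 2 (isothermal): W = P₁V₁ ln(V₂/V₁) = (14232) ln(109/43.5) = 13073 J.
W_total = 15751 + 13073 = 28824 J.

W_total ≈ 28800 J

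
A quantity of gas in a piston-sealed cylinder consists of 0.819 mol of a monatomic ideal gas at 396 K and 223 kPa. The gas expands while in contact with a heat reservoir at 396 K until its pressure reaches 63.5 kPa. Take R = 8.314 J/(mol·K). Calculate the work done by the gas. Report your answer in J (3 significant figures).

W ≈ 3390 J

Isothermal process: W = nRT ln(V₂/V₁) = nRT ln(P₁/P₂).
W = (0.819)(8.314)(396) × ln(223/63.5)
  = 2696 × ln(3.512) = 2696 × 1.256
W_by_gas = 3387 J.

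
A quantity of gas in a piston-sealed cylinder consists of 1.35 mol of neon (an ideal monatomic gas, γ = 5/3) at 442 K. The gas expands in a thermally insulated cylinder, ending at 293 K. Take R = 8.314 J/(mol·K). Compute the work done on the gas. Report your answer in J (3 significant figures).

Adiabatic ⇒ Q = 0, so W_by = −ΔU = nCᵥ(T₁ − T₂).
Cᵥ = 3R/2 = 12.47 J/(mol·K).
W = (1.35)(12.47)(442 − 293) = 2509 J.
Work on gas = −W_by = -2509 J.

W ≈ -2510 J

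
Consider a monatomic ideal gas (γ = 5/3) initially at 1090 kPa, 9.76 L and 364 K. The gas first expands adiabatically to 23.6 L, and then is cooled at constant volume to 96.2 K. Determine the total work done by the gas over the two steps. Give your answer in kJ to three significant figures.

W_total ≈ 7.10 kJ

Step 1 (adiabatic): W = (P₁V₁ − P₂V₂)/(γ−1) = (10638 − 5905)/0.667 = 7100 J.
Step 2 (isochoric): W = 0 (constant volume).
W_total = 7100 + 0 = 7100 J.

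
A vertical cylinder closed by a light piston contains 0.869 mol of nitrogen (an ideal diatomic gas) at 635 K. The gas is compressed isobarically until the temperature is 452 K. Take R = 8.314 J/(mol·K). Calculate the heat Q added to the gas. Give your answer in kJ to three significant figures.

Isobaric: W = nRΔT = (0.869)(8.314)(-183) = -1322 J.
ΔU = nCᵥΔT with Cᵥ = 5R/2: ΔU = (0.869)(20.79)(-183) = -3305 J.
Q = ΔU + W = -3305 − 1322 = -4628 J.

Q ≈ -4.63 kJ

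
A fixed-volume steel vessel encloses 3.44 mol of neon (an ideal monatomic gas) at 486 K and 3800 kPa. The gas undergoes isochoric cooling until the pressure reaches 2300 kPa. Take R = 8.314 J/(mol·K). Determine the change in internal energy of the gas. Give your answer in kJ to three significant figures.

ΔU ≈ -8.23 kJ

Constant volume ⇒ W = 0, so Q = ΔU = nCᵥΔT with Cᵥ = 3R/2 = 12.47 J/(mol·K).
At constant V, T₂/T₁ = P₂/P₁ ⇒ ΔT = T₁(P₂/P₁ − 1) = 486·(2300/3800 − 1) = -191.8 K.
ΔU = (3.44)(12.47)(-191.8) = -8230 J.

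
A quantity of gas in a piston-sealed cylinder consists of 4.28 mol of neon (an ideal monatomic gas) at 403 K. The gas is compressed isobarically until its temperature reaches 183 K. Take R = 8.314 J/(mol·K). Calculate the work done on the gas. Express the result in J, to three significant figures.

Isobaric: W = P ΔV = nR ΔT.
W = (4.28)(8.314)(183 − 403) = -7828 J.
Work on gas = −W_by = 7828 J.

W ≈ 7830 J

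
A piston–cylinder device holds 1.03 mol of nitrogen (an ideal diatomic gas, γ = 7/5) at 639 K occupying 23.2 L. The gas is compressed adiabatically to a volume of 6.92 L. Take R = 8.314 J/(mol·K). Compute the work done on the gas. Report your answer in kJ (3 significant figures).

Adiabatic: TV^(γ−1) = const with γ = 7/5.
T₂ = T₁ (V₁/V₂)^(γ−1) = 639 × (23.2/6.92)^0.4 = 639 × 1.622 = 1037 K.
W_by = nCᵥ(T₁ − T₂) = (1.03)(20.79)(639 − 1037) = -8514 J.
Work on gas = −W_by = 8514 J.

W ≈ 8.51 kJ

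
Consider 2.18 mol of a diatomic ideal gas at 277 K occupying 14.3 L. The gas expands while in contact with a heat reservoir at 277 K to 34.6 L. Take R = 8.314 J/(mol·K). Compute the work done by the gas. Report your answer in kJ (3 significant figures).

W ≈ 4.44 kJ

Isothermal: W = nRT ln(V₂/V₁).
W = (2.18)(8.314)(277) × ln(34.6/14.3)
  = 5020 × 0.8836
W_by_gas = 4436 J.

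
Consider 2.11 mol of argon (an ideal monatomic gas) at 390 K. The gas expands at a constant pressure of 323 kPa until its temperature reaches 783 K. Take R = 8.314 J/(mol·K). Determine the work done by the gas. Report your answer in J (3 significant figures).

W ≈ 6890 J

Isobaric: W = P ΔV = nR ΔT.
W = (2.11)(8.314)(783 − 390) = 6894 J.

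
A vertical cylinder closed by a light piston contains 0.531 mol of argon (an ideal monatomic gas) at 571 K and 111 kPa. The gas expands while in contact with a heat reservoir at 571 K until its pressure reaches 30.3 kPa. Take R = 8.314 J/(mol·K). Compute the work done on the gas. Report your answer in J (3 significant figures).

W ≈ -3270 J

Isothermal process: W = nRT ln(V₂/V₁) = nRT ln(P₁/P₂).
W = (0.531)(8.314)(571) × ln(111/30.3)
  = 2521 × ln(3.663) = 2521 × 1.298
W_by_gas = 3273 J; work on gas = −W_by = -3273 J.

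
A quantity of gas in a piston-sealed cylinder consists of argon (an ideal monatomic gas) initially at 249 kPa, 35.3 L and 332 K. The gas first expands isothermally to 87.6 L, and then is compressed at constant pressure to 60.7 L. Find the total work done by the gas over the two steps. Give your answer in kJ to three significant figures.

Step 1 (isothermal): W = P₁V₁ ln(V₂/V₁) = (8790) ln(87.6/35.3) = 7989 J.
After step 1: P = 100.3 kPa, V = 87.6 L, T = 332 K.
Step 2 (isobaric): W = PΔV = (100.3 kPa)(60.7 − 87.6 L) = -2699 J.
W_total = 7989 − 2699 = 5290 J.

W_total ≈ 5.29 kJ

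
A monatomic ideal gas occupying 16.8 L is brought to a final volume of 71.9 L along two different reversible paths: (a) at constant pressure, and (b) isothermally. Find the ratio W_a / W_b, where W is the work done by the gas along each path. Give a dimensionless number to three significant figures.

Path (a) isobaric: W = P₁(V₂ − V₁) → W_a/(P₁V₁) = 3.28.
Path (b) isothermal: W = P₁V₁ ln(V₂/V₁) → W_b/(P₁V₁) = 1.454.
W_a / W_b = 3.28 / 1.454 = 2.256.

W_a / W_b ≈ 2.26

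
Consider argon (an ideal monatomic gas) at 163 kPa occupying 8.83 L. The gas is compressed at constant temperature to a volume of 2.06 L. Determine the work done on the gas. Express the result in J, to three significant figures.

W ≈ 2090 J

Isothermal: W = nRT ln(V₂/V₁) = P₁V₁ ln(V₂/V₁).
P₁V₁ = (163 kPa)(8.83 L) = 1439 J.
W = 1439 × ln(2.06/8.83) = 1439 × -1.455
W_by_gas = -2095 J; work on gas = −W_by = 2095 J.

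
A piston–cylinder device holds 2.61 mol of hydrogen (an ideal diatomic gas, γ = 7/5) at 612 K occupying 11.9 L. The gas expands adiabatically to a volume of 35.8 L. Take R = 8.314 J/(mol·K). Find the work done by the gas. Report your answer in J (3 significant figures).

W ≈ 11800 J

Adiabatic: TV^(γ−1) = const with γ = 7/5.
T₂ = T₁ (V₁/V₂)^(γ−1) = 612 × (11.9/35.8)^0.4 = 612 × 0.6437 = 393.9 K.
W_by = nCᵥ(T₁ − T₂) = (2.61)(20.79)(612 − 393.9) = 11830 J.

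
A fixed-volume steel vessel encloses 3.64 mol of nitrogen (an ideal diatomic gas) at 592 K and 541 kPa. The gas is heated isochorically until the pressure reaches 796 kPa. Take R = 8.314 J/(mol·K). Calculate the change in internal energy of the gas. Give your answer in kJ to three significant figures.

Constant volume ⇒ W = 0, so Q = ΔU = nCᵥΔT with Cᵥ = 5R/2 = 20.79 J/(mol·K).
At constant V, T₂/T₁ = P₂/P₁ ⇒ ΔT = T₁(P₂/P₁ − 1) = 592·(796/541 − 1) = 279 K.
ΔU = (3.64)(20.79)(279) = 21111 J.

ΔU ≈ 21.1 kJ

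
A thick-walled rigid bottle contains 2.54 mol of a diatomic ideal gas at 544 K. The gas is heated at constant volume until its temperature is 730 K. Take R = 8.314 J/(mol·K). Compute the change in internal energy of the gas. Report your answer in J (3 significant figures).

Constant volume ⇒ W = 0, so Q = ΔU = nCᵥΔT with Cᵥ = 5R/2 = 20.79 J/(mol·K).
ΔU = (2.54)(20.79)(730 − 544) = 9820 J.

ΔU ≈ 9820 J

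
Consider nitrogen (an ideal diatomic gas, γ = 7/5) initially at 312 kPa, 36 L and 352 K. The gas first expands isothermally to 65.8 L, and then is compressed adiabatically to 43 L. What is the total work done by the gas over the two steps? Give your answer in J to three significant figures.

Step 1 (isothermal): W = P₁V₁ ln(V₂/V₁) = (11232) ln(65.8/36) = 6774 J.
After step 1: P = 170.7 kPa, V = 65.8 L, T = 352 K.
Step 2 (adiabatic): W = (P₁V₁ − P₂V₂)/(γ−1) = (11232 − 13316)/0.4 = -5209 J.
W_total = 6774 − 5209 = 1565 J.

W_total ≈ 1570 J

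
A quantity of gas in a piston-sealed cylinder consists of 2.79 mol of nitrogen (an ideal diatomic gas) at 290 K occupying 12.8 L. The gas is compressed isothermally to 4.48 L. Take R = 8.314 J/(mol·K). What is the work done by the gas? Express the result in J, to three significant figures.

W ≈ -7060 J

Isothermal: W = nRT ln(V₂/V₁).
W = (2.79)(8.314)(290) × ln(4.48/12.8)
  = 6727 × -1.05
W_by_gas = -7062 J.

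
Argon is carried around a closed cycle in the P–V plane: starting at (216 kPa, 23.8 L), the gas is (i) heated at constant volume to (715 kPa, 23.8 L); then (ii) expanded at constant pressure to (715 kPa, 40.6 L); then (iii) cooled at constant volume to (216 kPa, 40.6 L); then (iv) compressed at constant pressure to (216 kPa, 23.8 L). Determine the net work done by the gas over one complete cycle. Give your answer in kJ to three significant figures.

W_net ≈ 8.38 kJ

Constant-volume legs do no work.
W(ii) = (715)(40.6 − 23.8) = 12012 J; W(iv) = (216)(23.8 − 40.6) = -3629 J.
W_net = 12012 − 3629 = 8383 J (the clockwise enclosed area).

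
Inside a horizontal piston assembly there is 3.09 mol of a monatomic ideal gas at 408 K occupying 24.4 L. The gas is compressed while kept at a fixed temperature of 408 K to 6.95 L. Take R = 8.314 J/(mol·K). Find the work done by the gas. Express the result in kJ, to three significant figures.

Isothermal: W = nRT ln(V₂/V₁).
W = (3.09)(8.314)(408) × ln(6.95/24.4)
  = 10482 × -1.256
W_by_gas = -13163 J.

W ≈ -13.2 kJ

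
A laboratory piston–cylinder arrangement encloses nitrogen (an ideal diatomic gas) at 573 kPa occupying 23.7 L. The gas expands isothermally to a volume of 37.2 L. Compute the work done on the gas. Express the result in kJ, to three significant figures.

Isothermal: W = nRT ln(V₂/V₁) = P₁V₁ ln(V₂/V₁).
P₁V₁ = (573 kPa)(23.7 L) = 13580 J.
W = 13580 × ln(37.2/23.7) = 13580 × 0.4508
W_by_gas = 6122 J; work on gas = −W_by = -6122 J.

W ≈ -6.12 kJ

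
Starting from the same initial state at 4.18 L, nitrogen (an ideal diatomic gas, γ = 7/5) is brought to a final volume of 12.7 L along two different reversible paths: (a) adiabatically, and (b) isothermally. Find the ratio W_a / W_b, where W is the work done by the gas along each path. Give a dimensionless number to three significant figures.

W_a / W_b ≈ 0.807

Path (a) adiabatic: W = P₁V₁(1 − (V₁/V₂)^(γ−1))/(γ−1) → W_a/(P₁V₁) = 0.8972.
Path (b) isothermal: W = P₁V₁ ln(V₂/V₁) → W_b/(P₁V₁) = 1.111.
W_a / W_b = 0.8972 / 1.111 = 0.8073.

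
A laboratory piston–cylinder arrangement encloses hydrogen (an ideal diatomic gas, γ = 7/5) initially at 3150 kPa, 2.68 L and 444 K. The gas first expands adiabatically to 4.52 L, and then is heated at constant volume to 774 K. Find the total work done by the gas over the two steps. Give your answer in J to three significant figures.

Step 1 (adiabatic): W = (P₁V₁ − P₂V₂)/(γ−1) = (8442 − 6849)/0.4 = 3982 J.
Step 2 (isochoric): W = 0 (constant volume).
W_total = 3982 + 0 = 3982 J.

W_total ≈ 3980 J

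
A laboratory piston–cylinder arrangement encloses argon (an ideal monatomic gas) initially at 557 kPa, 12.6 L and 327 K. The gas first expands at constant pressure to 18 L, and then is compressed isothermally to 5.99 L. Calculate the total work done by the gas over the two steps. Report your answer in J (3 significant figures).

W_total ≈ -8020 J

Step 1 (isobaric): W = PΔV = (557 kPa)(18 − 12.6 L) = 3008 J.
After step 1: P = 557 kPa, V = 18 L, T = 467.1 K.
Step 2 (isothermal): W = P₁V₁ ln(V₂/V₁) = (10026) ln(5.99/18) = -11031 J.
W_total = 3008 − 11031 = -8024 J.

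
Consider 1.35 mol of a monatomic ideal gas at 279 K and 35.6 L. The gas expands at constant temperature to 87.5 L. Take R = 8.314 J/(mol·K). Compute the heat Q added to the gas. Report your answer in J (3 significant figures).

Isothermal ⇒ ΔU = 0, so Q = W = nRT ln(V₂/V₁).
Q = (1.35)(8.314)(279) ln(87.5/35.6) = 3131 × 0.8993 = 2816 J.

Q ≈ 2820 J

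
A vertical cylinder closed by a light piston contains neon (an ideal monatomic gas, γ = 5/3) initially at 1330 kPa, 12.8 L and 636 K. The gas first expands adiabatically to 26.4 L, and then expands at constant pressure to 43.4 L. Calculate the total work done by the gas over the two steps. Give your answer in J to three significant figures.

Step 1 (adiabatic): W = (P₁V₁ − P₂V₂)/(γ−1) = (17024 − 10507)/0.667 = 9776 J.
After step 1: P = 398 kPa, V = 26.4 L, T = 392.5 K.
Step 2 (isobaric): W = PΔV = (398 kPa)(43.4 − 26.4 L) = 6766 J.
W_total = 9776 + 6766 = 16542 J.

W_total ≈ 16500 J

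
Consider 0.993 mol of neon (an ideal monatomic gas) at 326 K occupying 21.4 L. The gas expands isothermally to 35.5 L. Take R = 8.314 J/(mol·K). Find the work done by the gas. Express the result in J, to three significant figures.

Isothermal: W = nRT ln(V₂/V₁).
W = (0.993)(8.314)(326) × ln(35.5/21.4)
  = 2691 × 0.5061
W_by_gas = 1362 J.

W ≈ 1360 J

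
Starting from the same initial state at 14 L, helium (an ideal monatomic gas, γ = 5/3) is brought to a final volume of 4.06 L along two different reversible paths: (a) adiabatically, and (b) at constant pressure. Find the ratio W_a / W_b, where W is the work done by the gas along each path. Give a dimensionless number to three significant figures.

Path (a) adiabatic: W = P₁V₁(1 − (V₁/V₂)^(γ−1))/(γ−1) → W_a/(P₁V₁) = -1.924.
Path (b) isobaric: W = P₁(V₂ − V₁) → W_b/(P₁V₁) = -0.71.
W_a / W_b = -1.924 / -0.71 = 2.709.

W_a / W_b ≈ 2.71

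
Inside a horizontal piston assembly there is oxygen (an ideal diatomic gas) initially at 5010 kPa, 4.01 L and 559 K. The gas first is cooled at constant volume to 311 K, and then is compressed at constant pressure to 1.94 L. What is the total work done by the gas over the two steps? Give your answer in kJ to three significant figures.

Step 1 (isochoric): W = 0 (constant volume).
After step 1: P = 2787 kPa (V unchanged).
Step 2 (isobaric): W = PΔV = (2787 kPa)(1.94 − 4.01 L) = -5770 J.
W_total = 0 − 5770 = -5770 J.

W_total ≈ -5.77 kJ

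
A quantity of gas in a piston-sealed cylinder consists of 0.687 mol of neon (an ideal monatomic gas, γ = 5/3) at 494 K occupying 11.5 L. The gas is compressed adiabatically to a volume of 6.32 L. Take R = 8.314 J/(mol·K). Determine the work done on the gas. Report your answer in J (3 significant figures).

W ≈ 2080 J

Adiabatic: TV^(γ−1) = const with γ = 5/3.
T₂ = T₁ (V₁/V₂)^(γ−1) = 494 × (11.5/6.32)^0.667 = 494 × 1.49 = 736.3 K.
W_by = nCᵥ(T₁ − T₂) = (0.687)(12.47)(494 − 736.3) = -2076 J.
Work on gas = −W_by = 2076 J.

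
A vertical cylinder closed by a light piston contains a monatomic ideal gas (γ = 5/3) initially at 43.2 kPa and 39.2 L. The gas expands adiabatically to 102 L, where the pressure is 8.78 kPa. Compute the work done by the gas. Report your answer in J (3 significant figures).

Adiabatic: W = (P₁V₁ − P₂V₂)/(γ − 1) with γ = 5/3.
P₁V₁ = 1693 J, P₂V₂ = 895.6 J.
W = (1693 − 895.6) / 0.6667 = 1197 J.

W ≈ 1200 J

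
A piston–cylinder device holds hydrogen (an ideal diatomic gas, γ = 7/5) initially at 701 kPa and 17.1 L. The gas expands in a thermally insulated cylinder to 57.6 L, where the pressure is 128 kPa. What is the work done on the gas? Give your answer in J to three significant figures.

Adiabatic: W = (P₁V₁ − P₂V₂)/(γ − 1) with γ = 7/5.
P₁V₁ = 11987 J, P₂V₂ = 7373 J.
W = (11987 − 7373) / 0.4 = 11536 J.
Work on gas = −W_by = -11536 J.

W ≈ -11500 J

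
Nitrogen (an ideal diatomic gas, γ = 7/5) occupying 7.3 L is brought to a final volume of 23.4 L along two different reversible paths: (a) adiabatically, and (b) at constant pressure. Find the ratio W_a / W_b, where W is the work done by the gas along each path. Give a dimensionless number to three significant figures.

Path (a) adiabatic: W = P₁V₁(1 − (V₁/V₂)^(γ−1))/(γ−1) → W_a/(P₁V₁) = 0.9311.
Path (b) isobaric: W = P₁(V₂ − V₁) → W_b/(P₁V₁) = 2.205.
W_a / W_b = 0.9311 / 2.205 = 0.4222.

W_a / W_b ≈ 0.422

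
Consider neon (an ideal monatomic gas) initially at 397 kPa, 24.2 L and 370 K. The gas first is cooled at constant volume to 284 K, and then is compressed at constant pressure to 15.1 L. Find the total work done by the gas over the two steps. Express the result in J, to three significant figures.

W_total ≈ -2770 J

Step 1 (isochoric): W = 0 (constant volume).
After step 1: P = 304.7 kPa (V unchanged).
Step 2 (isobaric): W = PΔV = (304.7 kPa)(15.1 − 24.2 L) = -2773 J.
W_total = 0 − 2773 = -2773 J.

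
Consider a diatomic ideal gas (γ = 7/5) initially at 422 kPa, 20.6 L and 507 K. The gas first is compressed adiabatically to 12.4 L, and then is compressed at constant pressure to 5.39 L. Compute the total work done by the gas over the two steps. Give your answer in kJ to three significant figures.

Step 1 (adiabatic): W = (P₁V₁ − P₂V₂)/(γ−1) = (8693 − 10650)/0.4 = -4893 J.
After step 1: P = 858.9 kPa, V = 12.4 L, T = 621.1 K.
Step 2 (isobaric): W = PΔV = (858.9 kPa)(5.39 − 12.4 L) = -6021 J.
W_total = -4893 − 6021 = -10913 J.

W_total ≈ -10.9 kJ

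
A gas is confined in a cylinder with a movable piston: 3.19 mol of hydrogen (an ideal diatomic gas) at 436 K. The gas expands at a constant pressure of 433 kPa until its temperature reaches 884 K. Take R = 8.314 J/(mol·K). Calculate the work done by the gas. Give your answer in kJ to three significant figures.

Isobaric: W = P ΔV = nR ΔT.
W = (3.19)(8.314)(884 − 436) = 11882 J.

W ≈ 11.9 kJ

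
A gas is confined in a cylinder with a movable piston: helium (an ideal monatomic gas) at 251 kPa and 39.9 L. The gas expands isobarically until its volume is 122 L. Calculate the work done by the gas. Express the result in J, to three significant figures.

Isobaric: W = P ΔV.
W = (251 kPa)(122 − 39.9 L) = (251)(82.1) = 20607 J.

W ≈ 20600 J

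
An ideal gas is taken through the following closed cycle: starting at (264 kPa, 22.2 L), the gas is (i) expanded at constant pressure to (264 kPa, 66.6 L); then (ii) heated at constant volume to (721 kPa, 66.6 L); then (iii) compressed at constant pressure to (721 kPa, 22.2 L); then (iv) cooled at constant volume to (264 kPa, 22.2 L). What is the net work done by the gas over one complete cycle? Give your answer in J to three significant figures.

Constant-volume legs do no work.
W(i) = (264)(66.6 − 22.2) = 11722 J; W(iii) = (721)(22.2 − 66.6) = -32012 J.
W_net = 11722 − 32012 = -20291 J (the counter-clockwise enclosed area).

W_net ≈ -20300 J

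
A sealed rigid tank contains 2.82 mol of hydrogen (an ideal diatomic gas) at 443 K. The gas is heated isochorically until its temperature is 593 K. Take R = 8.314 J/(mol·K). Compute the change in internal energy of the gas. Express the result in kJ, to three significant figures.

ΔU ≈ 8.79 kJ

Constant volume ⇒ W = 0, so Q = ΔU = nCᵥΔT with Cᵥ = 5R/2 = 20.79 J/(mol·K).
ΔU = (2.82)(20.79)(593 − 443) = 8792 J.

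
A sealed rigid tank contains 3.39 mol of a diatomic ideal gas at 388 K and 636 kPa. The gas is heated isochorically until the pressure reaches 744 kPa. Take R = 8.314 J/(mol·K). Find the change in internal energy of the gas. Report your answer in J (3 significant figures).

ΔU ≈ 4640 J

Constant volume ⇒ W = 0, so Q = ΔU = nCᵥΔT with Cᵥ = 5R/2 = 20.79 J/(mol·K).
At constant V, T₂/T₁ = P₂/P₁ ⇒ ΔT = T₁(P₂/P₁ − 1) = 388·(744/636 − 1) = 65.89 K.
ΔU = (3.39)(20.79)(65.89) = 4642 J.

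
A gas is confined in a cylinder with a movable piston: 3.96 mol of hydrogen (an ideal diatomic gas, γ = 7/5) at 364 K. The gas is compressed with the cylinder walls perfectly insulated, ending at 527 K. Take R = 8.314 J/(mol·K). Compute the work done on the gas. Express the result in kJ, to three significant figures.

Adiabatic ⇒ Q = 0, so W_by = −ΔU = nCᵥ(T₁ − T₂).
Cᵥ = 5R/2 = 20.79 J/(mol·K).
W = (3.96)(20.79)(364 − 527) = -13416 J.
Work on gas = −W_by = 13416 J.

W ≈ 13.4 kJ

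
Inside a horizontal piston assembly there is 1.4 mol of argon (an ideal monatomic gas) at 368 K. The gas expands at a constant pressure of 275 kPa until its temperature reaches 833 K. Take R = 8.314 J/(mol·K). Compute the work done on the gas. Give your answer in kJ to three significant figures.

W ≈ -5.41 kJ

Isobaric: W = P ΔV = nR ΔT.
W = (1.4)(8.314)(833 − 368) = 5412 J.
Work on gas = −W_by = -5412 J.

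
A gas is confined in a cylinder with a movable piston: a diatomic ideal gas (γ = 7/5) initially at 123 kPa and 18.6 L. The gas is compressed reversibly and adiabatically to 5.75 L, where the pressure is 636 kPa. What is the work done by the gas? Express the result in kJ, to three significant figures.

Adiabatic: W = (P₁V₁ − P₂V₂)/(γ − 1) with γ = 7/5.
P₁V₁ = 2288 J, P₂V₂ = 3657 J.
W = (2288 − 3657) / 0.4 = -3423 J.

W ≈ -3.42 kJ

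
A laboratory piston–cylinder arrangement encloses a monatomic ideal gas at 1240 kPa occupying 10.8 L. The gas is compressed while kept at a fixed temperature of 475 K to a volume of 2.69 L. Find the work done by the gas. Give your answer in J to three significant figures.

Isothermal: W = nRT ln(V₂/V₁) = P₁V₁ ln(V₂/V₁).
P₁V₁ = (1240 kPa)(10.8 L) = 13392 J.
W = 13392 × ln(2.69/10.8) = 13392 × -1.39
W_by_gas = -18615 J.

W ≈ -18600 J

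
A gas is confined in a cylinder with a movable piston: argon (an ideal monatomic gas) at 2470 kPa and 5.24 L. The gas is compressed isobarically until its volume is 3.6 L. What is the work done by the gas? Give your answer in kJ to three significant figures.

Isobaric: W = P ΔV.
W = (2470 kPa)(3.6 − 5.24 L) = (2470)(-1.64) = -4051 J.

W ≈ -4.05 kJ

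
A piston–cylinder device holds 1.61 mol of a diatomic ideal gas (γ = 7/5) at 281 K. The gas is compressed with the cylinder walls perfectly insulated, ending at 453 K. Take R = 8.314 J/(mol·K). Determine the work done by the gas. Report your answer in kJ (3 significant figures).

Adiabatic ⇒ Q = 0, so W_by = −ΔU = nCᵥ(T₁ − T₂).
Cᵥ = 5R/2 = 20.79 J/(mol·K).
W = (1.61)(20.79)(281 − 453) = -5756 J.

W ≈ -5.76 kJ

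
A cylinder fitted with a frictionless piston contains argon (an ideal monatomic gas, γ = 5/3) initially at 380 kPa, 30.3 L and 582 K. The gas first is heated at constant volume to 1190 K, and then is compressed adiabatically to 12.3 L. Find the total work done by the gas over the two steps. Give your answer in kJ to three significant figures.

Step 1 (isochoric): W = 0 (constant volume).
After step 1: P = 777 kPa (V unchanged).
Step 2 (adiabatic): W = (P₁V₁ − P₂V₂)/(γ−1) = (23542 − 42941)/0.667 = -29098 J.
W_total = 0 − 29098 = -29098 J.

W_total ≈ -29.1 kJ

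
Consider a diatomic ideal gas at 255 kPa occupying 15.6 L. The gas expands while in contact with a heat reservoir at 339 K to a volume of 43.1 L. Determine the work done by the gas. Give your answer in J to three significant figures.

W ≈ 4040 J

Isothermal: W = nRT ln(V₂/V₁) = P₁V₁ ln(V₂/V₁).
P₁V₁ = (255 kPa)(15.6 L) = 3978 J.
W = 3978 × ln(43.1/15.6) = 3978 × 1.016
W_by_gas = 4043 J.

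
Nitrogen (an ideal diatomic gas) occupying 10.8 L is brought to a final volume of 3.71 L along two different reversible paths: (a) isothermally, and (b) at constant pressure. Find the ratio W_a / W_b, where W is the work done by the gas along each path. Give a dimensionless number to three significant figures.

W_a / W_b ≈ 1.63

Path (a) isothermal: W = P₁V₁ ln(V₂/V₁) → W_a/(P₁V₁) = -1.069.
Path (b) isobaric: W = P₁(V₂ − V₁) → W_b/(P₁V₁) = -0.6565.
W_a / W_b = -1.069 / -0.6565 = 1.628.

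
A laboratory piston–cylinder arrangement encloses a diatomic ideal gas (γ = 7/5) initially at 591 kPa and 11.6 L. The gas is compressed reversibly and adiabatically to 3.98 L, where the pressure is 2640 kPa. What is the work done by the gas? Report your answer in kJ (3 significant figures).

Adiabatic: W = (P₁V₁ − P₂V₂)/(γ − 1) with γ = 7/5.
P₁V₁ = 6856 J, P₂V₂ = 10507 J.
W = (6856 − 10507) / 0.4 = -9129 J.

W ≈ -9.13 kJ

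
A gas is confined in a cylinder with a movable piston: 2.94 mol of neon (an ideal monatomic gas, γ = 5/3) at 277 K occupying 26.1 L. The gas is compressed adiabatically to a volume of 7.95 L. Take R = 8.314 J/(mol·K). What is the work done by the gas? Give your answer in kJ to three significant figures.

W ≈ -12.3 kJ

Adiabatic: TV^(γ−1) = const with γ = 5/3.
T₂ = T₁ (V₁/V₂)^(γ−1) = 277 × (26.1/7.95)^0.667 = 277 × 2.209 = 611.9 K.
W_by = nCᵥ(T₁ − T₂) = (2.94)(12.47)(277 − 611.9) = -12278 J.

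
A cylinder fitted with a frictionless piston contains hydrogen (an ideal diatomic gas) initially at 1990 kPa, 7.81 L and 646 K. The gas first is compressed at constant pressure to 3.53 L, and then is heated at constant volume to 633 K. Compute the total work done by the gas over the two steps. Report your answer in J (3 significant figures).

Step 1 (isobaric): W = PΔV = (1990 kPa)(3.53 − 7.81 L) = -8517 J.
Step 2 (isochoric): W = 0 (constant volume).
W_total = -8517 + 0 = -8517 J.

W_total ≈ -8520 J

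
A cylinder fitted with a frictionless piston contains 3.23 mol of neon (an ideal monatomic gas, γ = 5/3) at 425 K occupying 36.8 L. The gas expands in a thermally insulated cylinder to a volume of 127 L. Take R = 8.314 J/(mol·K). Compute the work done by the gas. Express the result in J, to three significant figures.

Adiabatic: TV^(γ−1) = const with γ = 5/3.
T₂ = T₁ (V₁/V₂)^(γ−1) = 425 × (36.8/127)^0.667 = 425 × 0.4379 = 186.1 K.
W_by = nCᵥ(T₁ − T₂) = (3.23)(12.47)(425 − 186.1) = 9623 J.

W ≈ 9620 J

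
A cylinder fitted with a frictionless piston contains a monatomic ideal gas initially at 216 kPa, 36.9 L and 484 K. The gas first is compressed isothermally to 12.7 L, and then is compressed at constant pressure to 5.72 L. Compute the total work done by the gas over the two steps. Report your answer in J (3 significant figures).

W_total ≈ -12900 J

Step 1 (isothermal): W = P₁V₁ ln(V₂/V₁) = (7970) ln(12.7/36.9) = -8501 J.
After step 1: P = 627.6 kPa, V = 12.7 L, T = 484 K.
Step 2 (isobaric): W = PΔV = (627.6 kPa)(5.72 − 12.7 L) = -4381 J.
W_total = -8501 − 4381 = -12882 J.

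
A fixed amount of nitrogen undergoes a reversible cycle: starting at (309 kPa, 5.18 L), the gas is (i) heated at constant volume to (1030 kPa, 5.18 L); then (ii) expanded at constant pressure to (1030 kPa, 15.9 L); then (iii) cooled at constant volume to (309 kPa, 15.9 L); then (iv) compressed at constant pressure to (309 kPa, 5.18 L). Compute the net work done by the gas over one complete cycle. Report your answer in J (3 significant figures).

Constant-volume legs do no work.
W(ii) = (1030)(15.9 − 5.18) = 11042 J; W(iv) = (309)(5.18 − 15.9) = -3312 J.
W_net = 11042 − 3312 = 7729 J (the clockwise enclosed area).

W_net ≈ 7730 J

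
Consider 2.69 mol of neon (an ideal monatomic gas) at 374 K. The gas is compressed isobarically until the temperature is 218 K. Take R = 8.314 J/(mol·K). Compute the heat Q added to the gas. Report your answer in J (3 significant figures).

Q ≈ -8720 J

Isobaric: W = nRΔT = (2.69)(8.314)(-156) = -3489 J.
ΔU = nCᵥΔT with Cᵥ = 3R/2: ΔU = (2.69)(12.47)(-156) = -5233 J.
Q = ΔU + W = -5233 − 3489 = -8722 J.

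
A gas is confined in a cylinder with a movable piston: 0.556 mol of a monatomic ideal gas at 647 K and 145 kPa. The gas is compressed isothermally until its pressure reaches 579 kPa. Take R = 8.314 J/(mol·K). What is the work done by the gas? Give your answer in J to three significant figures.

Isothermal process: W = nRT ln(V₂/V₁) = nRT ln(P₁/P₂).
W = (0.556)(8.314)(647) × ln(145/579)
  = 2991 × ln(0.2504) = 2991 × -1.385
W_by_gas = -4141 J.

W ≈ -4140 J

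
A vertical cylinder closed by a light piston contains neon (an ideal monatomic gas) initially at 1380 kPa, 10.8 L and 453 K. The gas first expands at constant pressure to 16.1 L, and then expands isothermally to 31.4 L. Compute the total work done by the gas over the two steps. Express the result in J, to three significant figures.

Step 1 (isobaric): W = PΔV = (1380 kPa)(16.1 − 10.8 L) = 7314 J.
After step 1: P = 1380 kPa, V = 16.1 L, T = 675.3 K.
Step 2 (isothermal): W = P₁V₁ ln(V₂/V₁) = (22218) ln(31.4/16.1) = 14841 J.
W_total = 7314 + 14841 = 22155 J.

W_total ≈ 22200 J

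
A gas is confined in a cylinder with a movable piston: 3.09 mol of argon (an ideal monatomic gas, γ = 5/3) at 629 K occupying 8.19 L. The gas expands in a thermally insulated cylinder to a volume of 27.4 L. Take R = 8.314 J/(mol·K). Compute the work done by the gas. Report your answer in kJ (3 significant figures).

W ≈ 13.4 kJ

Adiabatic: TV^(γ−1) = const with γ = 5/3.
T₂ = T₁ (V₁/V₂)^(γ−1) = 629 × (8.19/27.4)^0.667 = 629 × 0.447 = 281.2 K.
W_by = nCᵥ(T₁ − T₂) = (3.09)(12.47)(629 − 281.2) = 13403 J.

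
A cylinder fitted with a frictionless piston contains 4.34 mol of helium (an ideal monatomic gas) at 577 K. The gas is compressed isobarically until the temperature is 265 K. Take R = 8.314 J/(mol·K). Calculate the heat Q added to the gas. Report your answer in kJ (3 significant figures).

Q ≈ -28.1 kJ

Isobaric: W = nRΔT = (4.34)(8.314)(-312) = -11258 J.
ΔU = nCᵥΔT with Cᵥ = 3R/2: ΔU = (4.34)(12.47)(-312) = -16887 J.
Q = ΔU + W = -16887 − 11258 = -28145 J.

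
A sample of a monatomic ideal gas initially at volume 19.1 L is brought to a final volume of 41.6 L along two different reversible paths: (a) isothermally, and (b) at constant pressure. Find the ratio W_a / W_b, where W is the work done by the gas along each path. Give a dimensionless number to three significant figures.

W_a / W_b ≈ 0.661

Path (a) isothermal: W = P₁V₁ ln(V₂/V₁) → W_a/(P₁V₁) = 0.7784.
Path (b) isobaric: W = P₁(V₂ − V₁) → W_b/(P₁V₁) = 1.178.
W_a / W_b = 0.7784 / 1.178 = 0.6608.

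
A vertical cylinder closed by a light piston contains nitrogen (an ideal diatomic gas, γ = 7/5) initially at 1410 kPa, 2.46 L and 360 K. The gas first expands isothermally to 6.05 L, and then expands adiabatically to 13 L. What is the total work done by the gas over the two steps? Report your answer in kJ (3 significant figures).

Step 1 (isothermal): W = P₁V₁ ln(V₂/V₁) = (3469) ln(6.05/2.46) = 3121 J.
After step 1: P = 573.3 kPa, V = 6.05 L, T = 360 K.
Step 2 (adiabatic): W = (P₁V₁ − P₂V₂)/(γ−1) = (3469 − 2554)/0.4 = 2286 J.
W_total = 3121 + 2286 = 5407 J.

W_total ≈ 5.41 kJ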